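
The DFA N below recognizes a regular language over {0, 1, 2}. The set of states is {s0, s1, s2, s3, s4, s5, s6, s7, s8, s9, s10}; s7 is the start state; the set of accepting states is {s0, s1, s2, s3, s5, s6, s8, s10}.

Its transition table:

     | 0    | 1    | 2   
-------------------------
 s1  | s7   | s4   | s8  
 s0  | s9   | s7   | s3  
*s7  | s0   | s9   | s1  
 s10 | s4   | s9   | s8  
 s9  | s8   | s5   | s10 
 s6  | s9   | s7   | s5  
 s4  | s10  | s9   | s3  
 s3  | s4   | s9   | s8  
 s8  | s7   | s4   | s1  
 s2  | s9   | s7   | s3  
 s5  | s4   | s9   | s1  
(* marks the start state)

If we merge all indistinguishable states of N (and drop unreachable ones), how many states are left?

States {s2,s6} cannot be reached from the start state, so discard them.
Start with accepting vs non-accepting: {s0,s1,s3,s5,s8,s10} | {s4,s7,s9}.
Refine {s4,s7,s9} on symbol 1: members go to different blocks, giving {s4,s7} and {s9}.
On input 0, block {s0,s1,s3,s5,s8,s10} splits into {s1,s3,s5,s8,s10} and {s0}.
On input 1, block {s1,s3,s5,s8,s10} splits into {s3,s5,s10} and {s1,s8}.
Split {s4,s7} by δ(·,0) → {s4} and {s7}.
The partition is now stable with 6 blocks: {s3,s5,s10} | {s4} | {s9} | {s0} | {s1,s8} | {s7}.

6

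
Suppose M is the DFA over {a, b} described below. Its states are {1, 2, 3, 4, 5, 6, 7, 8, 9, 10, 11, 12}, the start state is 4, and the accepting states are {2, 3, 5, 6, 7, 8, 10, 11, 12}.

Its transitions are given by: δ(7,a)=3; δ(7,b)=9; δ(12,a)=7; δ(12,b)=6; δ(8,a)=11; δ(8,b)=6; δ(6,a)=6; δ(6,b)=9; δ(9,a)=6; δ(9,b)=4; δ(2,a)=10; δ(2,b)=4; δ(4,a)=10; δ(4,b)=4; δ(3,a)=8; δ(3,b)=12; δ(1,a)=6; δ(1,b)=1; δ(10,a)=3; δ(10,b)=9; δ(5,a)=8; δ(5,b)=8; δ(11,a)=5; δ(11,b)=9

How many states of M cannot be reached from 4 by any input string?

No path from 4 leads to 1, 2; the other 10 states are all reachable.

2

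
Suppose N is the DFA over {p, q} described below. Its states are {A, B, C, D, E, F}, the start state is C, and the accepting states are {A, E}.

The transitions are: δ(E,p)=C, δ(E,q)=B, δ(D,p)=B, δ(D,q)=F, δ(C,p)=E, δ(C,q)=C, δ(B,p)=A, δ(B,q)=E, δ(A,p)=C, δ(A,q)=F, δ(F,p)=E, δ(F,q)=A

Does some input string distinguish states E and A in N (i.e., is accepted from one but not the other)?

Reachable states from the start: {A,B,C,E,F}. Unreachable: {D} — drop them.
P0 = {A,E} | {B,C,F}.
Refine {B,C,F} on symbol q: members go to different blocks, giving {B,F} and {C}.
The partition is now stable with 3 blocks: {A,E} | {B,F} | {C}.
E and A lie in the same block of the stable partition, so they are equivalent — no string distinguishes them.

No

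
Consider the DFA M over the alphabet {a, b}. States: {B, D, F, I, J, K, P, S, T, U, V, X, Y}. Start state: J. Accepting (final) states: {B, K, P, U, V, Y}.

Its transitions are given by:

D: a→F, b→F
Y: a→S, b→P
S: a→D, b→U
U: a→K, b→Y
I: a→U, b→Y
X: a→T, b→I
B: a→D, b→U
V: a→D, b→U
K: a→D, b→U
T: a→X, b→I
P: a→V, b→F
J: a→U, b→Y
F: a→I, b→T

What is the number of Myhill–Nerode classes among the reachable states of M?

Reachable states from the start: {D,F,I,J,K,P,S,T,U,V,X,Y}. Unreachable: {B} — drop them.
P0 = {K,P,U,V,Y} | {D,F,I,J,S,T,X}.
Refine {K,P,U,V,Y} on symbol a: members go to different blocks, giving {K,V,Y} and {P,U}.
On input a, block {D,F,I,J,S,T,X} splits into {D,F,S,T,X} and {I,J}.
Refine {D,F,S,T,X} on symbol a: members go to different blocks, giving {D,S,T,X} and {F}.
Split {D,S,T,X} by δ(·,a) → {S,T,X} and {D}.
On input a, block {K,V,Y} splits into {K,V} and {Y}.
Refine {S,T,X} on symbol a: members go to different blocks, giving {T,X} and {S}.
Split {P,U} by δ(·,b) → {U} and {P}.
The partition is now stable with 9 blocks: {K,V} | {T,X} | {U} | {I,J} | {F} | {D} | {Y} | {S} | {P}.

9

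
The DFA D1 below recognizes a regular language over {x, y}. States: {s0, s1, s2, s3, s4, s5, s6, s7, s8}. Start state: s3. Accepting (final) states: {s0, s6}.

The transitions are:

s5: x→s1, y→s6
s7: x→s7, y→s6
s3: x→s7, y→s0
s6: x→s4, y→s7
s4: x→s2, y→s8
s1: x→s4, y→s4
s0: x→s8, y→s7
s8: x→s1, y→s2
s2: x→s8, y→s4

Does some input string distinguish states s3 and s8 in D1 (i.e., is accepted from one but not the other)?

Yes

First remove the unreachable states {s5}; 8 states remain.
Initial partition by acceptance: {s0,s6} | {s1,s2,s3,s4,s7,s8}.
On input y, block {s1,s2,s3,s4,s7,s8} splits into {s1,s2,s4,s8} and {s3,s7}.
No further refinement is possible. Final partition (3 blocks): {s0,s6} | {s1,s2,s4,s8} | {s3,s7}.
s3 and s8 end up in different blocks, so they are distinguishable. For instance, the string 'y' is accepted from only s3.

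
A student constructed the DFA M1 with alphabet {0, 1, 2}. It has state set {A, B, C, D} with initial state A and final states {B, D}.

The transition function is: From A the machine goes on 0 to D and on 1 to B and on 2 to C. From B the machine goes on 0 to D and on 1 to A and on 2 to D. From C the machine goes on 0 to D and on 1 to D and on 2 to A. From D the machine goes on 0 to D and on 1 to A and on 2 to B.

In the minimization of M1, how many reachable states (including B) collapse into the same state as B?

Initial partition by acceptance: {B,D} | {A,C}.
Stable partition: {B,D} | {A,C} — 2 equivalence classes.
State B belongs to the block {B,D}, which has 2 states.

2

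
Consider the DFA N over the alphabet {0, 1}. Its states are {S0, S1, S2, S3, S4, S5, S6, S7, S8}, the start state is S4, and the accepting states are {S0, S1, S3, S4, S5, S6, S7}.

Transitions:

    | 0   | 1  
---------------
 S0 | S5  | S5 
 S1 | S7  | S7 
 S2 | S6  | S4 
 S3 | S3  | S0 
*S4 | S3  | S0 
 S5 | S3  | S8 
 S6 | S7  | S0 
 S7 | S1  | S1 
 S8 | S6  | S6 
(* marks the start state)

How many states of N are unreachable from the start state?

Starting at S4 and following transitions, the reachable set is {S0, S1, S3, S4, S5, S6, S7, S8}. That leaves S2 unreachable — 1 in total.

1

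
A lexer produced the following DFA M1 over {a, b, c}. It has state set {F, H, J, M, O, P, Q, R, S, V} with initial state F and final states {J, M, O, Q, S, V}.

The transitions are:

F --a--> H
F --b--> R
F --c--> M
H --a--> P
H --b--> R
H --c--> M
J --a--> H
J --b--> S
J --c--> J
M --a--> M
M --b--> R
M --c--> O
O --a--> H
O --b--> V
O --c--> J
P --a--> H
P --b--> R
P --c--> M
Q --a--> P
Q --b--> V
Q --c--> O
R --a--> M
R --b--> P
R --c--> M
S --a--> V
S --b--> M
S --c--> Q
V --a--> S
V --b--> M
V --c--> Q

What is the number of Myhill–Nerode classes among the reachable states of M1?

Every state is reachable, so we keep all 10.
P0 = {J,M,O,Q,S,V} | {F,H,P,R}.
Split {J,M,O,Q,S,V} by δ(·,a) → {J,O,Q} and {M,S,V}.
Split {F,H,P,R} by δ(·,a) → {F,H,P} and {R}.
Refine {M,S,V} on symbol b: members go to different blocks, giving {S,V} and {M}.
No further refinement is possible. Final partition (5 blocks): {J,O,Q} | {F,H,P} | {S,V} | {R} | {M}.

5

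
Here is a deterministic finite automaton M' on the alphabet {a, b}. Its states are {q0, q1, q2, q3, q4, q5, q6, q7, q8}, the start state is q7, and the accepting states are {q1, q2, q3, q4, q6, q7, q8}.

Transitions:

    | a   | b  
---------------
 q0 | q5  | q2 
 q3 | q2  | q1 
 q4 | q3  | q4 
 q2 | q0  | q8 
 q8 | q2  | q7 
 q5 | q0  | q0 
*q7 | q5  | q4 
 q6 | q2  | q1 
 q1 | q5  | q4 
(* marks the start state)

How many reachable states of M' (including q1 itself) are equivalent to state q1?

First remove the unreachable states {q6}; 8 states remain.
P0 = {q1,q2,q3,q4,q7,q8} | {q0,q5}.
Split {q1,q2,q3,q4,q7,q8} by δ(·,a) → {q1,q2,q7} and {q3,q4,q8}.
Split {q0,q5} by δ(·,b) → {q0} and {q5}.
Split {q1,q2,q7} by δ(·,a) → {q1,q7} and {q2}.
Refine {q3,q4,q8} on symbol a: members go to different blocks, giving {q3,q8} and {q4}.
The partition is now stable with 6 blocks: {q1,q7} | {q0} | {q3,q8} | {q5} | {q2} | {q4}.
The equivalence class containing q1 is {q1,q7}, of size 2.

2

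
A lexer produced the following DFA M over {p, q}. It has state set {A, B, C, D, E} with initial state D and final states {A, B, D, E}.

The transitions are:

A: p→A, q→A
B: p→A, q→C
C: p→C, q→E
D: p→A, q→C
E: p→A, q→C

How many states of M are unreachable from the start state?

1

Starting at D and following transitions, the reachable set is {A, C, D, E}. That leaves B unreachable — 1 in total.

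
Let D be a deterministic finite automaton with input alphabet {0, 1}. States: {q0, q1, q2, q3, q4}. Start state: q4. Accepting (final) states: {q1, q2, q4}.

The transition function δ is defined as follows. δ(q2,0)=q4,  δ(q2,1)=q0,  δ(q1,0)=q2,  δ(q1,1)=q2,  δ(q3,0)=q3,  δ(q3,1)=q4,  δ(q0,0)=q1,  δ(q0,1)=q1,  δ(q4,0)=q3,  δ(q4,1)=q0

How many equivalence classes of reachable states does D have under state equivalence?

5

All states are reachable from the start state.
P0 = {q1,q2,q4} | {q0,q3}.
Split {q1,q2,q4} by δ(·,0) → {q1,q2} and {q4}.
Refine {q1,q2} on symbol 0: members go to different blocks, giving {q1} and {q2}.
Refine {q0,q3} on symbol 0: members go to different blocks, giving {q0} and {q3}.
The partition is now stable with 5 blocks: {q1} | {q0} | {q4} | {q2} | {q3}.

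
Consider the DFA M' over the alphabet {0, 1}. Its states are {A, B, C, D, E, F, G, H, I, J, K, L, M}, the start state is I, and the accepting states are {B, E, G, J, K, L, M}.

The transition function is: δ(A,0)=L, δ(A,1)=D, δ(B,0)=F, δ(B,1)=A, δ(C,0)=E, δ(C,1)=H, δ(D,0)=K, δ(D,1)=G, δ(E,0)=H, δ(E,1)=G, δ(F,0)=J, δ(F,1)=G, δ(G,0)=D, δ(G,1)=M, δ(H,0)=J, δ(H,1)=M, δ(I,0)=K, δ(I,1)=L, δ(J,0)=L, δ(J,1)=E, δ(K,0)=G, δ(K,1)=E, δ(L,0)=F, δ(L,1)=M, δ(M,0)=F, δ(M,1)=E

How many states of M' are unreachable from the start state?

3

Starting at I and following transitions, the reachable set is {D, E, F, G, H, I, J, K, L, M}. That leaves A, B, C unreachable — 3 in total.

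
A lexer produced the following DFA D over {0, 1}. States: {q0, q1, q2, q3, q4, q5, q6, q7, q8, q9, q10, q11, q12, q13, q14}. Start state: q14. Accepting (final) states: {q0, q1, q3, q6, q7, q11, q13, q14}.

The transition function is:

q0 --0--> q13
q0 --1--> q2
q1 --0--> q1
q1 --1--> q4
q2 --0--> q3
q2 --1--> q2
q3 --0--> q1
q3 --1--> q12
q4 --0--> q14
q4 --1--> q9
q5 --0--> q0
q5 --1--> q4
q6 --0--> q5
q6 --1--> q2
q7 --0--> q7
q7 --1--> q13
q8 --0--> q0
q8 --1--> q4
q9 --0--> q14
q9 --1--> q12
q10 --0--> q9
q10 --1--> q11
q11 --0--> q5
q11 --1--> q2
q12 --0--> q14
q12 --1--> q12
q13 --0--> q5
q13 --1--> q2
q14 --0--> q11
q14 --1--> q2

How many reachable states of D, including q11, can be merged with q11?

2

States {q6,q7,q8,q10} cannot be reached from the start state, so discard them.
P0 = {q0,q1,q3,q11,q13,q14} | {q2,q4,q5,q9,q12}.
Split {q0,q1,q3,q11,q13,q14} by δ(·,0) → {q0,q1,q3,q14} and {q11,q13}.
Split {q0,q1,q3,q14} by δ(·,0) → {q0,q14} and {q1,q3}.
Refine {q2,q4,q5,q9,q12} on symbol 0: members go to different blocks, giving {q4,q5,q9,q12} and {q2}.
The partition is now stable with 5 blocks: {q0,q14} | {q4,q5,q9,q12} | {q11,q13} | {q1,q3} | {q2}.
State q11 belongs to the block {q11,q13}, which has 2 states.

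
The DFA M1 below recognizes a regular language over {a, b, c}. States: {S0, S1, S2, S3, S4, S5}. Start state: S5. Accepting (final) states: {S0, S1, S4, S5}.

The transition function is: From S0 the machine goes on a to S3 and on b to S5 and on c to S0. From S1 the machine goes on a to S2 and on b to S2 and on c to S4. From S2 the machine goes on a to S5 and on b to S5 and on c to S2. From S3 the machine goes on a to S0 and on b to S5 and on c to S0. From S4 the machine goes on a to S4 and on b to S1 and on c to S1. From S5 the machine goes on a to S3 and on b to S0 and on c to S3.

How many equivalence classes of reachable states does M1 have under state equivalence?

First remove the unreachable states {S1,S2,S4}; 3 states remain.
P0 = {S0,S5} | {S3}.
Split {S0,S5} by δ(·,c) → {S0} and {S5}.
No further refinement is possible. Final partition (3 blocks): {S0} | {S3} | {S5}.

3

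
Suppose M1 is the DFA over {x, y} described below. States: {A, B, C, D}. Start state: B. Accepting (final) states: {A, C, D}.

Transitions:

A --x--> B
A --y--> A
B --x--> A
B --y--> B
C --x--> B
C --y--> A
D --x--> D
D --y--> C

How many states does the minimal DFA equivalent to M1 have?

2

States {C,D} cannot be reached from the start state, so discard them.
P0 = {A} | {B}.
The partition is now stable with 2 blocks: {A} | {B}.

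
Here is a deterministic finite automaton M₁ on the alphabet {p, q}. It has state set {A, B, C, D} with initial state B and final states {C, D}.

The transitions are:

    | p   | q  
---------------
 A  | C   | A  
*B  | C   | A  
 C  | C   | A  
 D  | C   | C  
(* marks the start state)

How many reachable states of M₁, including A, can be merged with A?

2

Reachable states from the start: {A,B,C}. Unreachable: {D} — drop them.
P0 = {C} | {A,B}.
No further refinement is possible. Final partition (2 blocks): {C} | {A,B}.
The equivalence class containing A is {A,B}, of size 2.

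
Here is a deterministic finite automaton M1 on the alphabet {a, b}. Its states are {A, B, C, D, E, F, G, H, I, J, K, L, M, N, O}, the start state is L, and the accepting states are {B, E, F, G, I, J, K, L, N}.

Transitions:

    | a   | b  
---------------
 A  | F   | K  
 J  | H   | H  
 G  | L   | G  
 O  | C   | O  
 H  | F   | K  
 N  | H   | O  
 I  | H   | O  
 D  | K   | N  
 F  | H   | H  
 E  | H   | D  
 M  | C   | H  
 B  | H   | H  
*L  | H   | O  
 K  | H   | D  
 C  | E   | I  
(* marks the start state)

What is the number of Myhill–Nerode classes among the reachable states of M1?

6

First remove the unreachable states {A,B,G,J,M}; 10 states remain.
P0 = {E,F,I,K,L,N} | {C,D,H,O}.
On input a, block {C,D,H,O} splits into {C,D,H} and {O}.
On input b, block {E,F,I,K,L,N} splits into {E,F,K} and {I,L,N}.
Refine {C,D,H} on symbol b: members go to different blocks, giving {C,D} and {H}.
Split {E,F,K} by δ(·,b) → {E,K} and {F}.
Stable partition: {E,K} | {C,D} | {O} | {I,L,N} | {H} | {F} — 6 equivalence classes.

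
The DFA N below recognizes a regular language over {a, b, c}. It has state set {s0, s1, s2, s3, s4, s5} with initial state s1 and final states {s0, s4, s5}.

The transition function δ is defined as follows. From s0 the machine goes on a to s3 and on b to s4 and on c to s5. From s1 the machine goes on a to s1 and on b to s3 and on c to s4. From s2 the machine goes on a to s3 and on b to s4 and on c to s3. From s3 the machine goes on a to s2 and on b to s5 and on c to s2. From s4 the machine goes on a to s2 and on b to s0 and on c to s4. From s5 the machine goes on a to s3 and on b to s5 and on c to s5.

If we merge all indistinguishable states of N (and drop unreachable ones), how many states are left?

3

Every state is reachable, so we keep all 6.
Initial partition by acceptance: {s0,s4,s5} | {s1,s2,s3}.
Split {s1,s2,s3} by δ(·,b) → {s2,s3} and {s1}.
Stable partition: {s0,s4,s5} | {s2,s3} | {s1} — 3 equivalence classes.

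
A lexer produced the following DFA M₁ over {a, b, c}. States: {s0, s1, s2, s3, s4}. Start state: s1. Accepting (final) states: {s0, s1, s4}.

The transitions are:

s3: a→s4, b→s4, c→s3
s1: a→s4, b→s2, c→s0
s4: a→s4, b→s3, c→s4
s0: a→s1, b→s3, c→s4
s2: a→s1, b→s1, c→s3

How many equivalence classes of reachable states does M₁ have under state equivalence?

2

Every state is reachable, so we keep all 5.
P0 = {s0,s1,s4} | {s2,s3}.
No further refinement is possible. Final partition (2 blocks): {s0,s1,s4} | {s2,s3}.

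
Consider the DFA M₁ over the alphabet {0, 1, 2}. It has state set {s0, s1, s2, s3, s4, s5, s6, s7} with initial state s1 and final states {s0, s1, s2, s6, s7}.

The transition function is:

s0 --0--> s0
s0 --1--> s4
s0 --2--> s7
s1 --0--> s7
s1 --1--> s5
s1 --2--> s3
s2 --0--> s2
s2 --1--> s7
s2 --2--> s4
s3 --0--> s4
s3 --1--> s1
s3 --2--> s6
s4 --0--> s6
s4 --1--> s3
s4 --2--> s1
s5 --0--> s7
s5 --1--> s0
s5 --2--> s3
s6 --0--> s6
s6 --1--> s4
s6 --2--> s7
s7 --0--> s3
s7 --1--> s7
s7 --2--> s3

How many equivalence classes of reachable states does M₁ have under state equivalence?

First remove the unreachable states {s2}; 7 states remain.
P0 = {s0,s1,s6,s7} | {s3,s4,s5}.
Refine {s0,s1,s6,s7} on symbol 0: members go to different blocks, giving {s0,s1,s6} and {s7}.
Split {s0,s1,s6} by δ(·,0) → {s0,s6} and {s1}.
Split {s3,s4,s5} by δ(·,0) → {s3} and {s4} and {s5}.
The partition is now stable with 6 blocks: {s0,s6} | {s3} | {s7} | {s1} | {s4} | {s5}.

6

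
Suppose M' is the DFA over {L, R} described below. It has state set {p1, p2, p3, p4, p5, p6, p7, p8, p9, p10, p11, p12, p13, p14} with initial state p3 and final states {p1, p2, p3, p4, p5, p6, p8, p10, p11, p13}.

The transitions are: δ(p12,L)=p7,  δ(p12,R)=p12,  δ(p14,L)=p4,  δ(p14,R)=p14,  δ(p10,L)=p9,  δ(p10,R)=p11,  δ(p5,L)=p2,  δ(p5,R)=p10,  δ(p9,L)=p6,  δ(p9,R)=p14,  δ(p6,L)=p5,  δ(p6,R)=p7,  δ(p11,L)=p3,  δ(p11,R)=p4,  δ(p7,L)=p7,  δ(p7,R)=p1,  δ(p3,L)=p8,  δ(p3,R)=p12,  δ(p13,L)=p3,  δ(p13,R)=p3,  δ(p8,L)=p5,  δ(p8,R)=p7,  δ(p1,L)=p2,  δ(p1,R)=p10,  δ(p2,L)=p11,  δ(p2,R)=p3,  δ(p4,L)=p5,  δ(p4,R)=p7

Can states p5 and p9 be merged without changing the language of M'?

States {p13} cannot be reached from the start state, so discard them.
Start with accepting vs non-accepting: {p1,p2,p3,p4,p5,p6,p8,p10,p11} | {p7,p9,p12,p14}.
Split {p1,p2,p3,p4,p5,p6,p8,p10,p11} by δ(·,L) → {p1,p2,p3,p4,p5,p6,p8,p11} and {p10}.
On input R, block {p1,p2,p3,p4,p5,p6,p8,p11} splits into {p3,p4,p6,p8} and {p1,p5} and {p2,p11}.
Refine {p3,p4,p6,p8} on symbol L: members go to different blocks, giving {p4,p6,p8} and {p3}.
Refine {p7,p9,p12,p14} on symbol L: members go to different blocks, giving {p7,p12} and {p9,p14}.
Refine {p7,p12} on symbol R: members go to different blocks, giving {p7} and {p12}.
Refine {p2,p11} on symbol L: members go to different blocks, giving {p2} and {p11}.
No further refinement is possible. Final partition (9 blocks): {p4,p6,p8} | {p7} | {p10} | {p1,p5} | {p2} | {p3} | {p9,p14} | {p12} | {p11}.
p5 and p9 end up in different blocks, so they are distinguishable. For instance, the string 'ε' is accepted from only p5.

No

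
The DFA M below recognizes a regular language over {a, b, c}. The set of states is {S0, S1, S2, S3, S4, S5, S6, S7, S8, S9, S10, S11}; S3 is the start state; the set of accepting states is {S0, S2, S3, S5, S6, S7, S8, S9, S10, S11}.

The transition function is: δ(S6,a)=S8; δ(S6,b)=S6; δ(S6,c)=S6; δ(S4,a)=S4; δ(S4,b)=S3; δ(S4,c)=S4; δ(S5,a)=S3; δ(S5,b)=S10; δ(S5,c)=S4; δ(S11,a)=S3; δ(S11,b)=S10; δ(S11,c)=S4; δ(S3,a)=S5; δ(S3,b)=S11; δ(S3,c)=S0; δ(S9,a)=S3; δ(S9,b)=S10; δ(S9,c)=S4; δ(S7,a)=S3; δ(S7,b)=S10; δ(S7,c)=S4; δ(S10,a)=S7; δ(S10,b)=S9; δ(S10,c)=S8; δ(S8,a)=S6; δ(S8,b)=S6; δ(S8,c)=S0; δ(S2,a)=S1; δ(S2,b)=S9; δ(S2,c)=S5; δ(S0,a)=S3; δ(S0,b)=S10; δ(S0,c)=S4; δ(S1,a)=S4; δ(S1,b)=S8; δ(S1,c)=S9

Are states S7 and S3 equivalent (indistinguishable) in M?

No

Reachable states from the start: {S0,S3,S4,S5,S6,S7,S8,S9,S10,S11}. Unreachable: {S1,S2} — drop them.
P0 = {S0,S3,S5,S6,S7,S8,S9,S10,S11} | {S4}.
On input c, block {S0,S3,S5,S6,S7,S8,S9,S10,S11} splits into {S0,S5,S7,S9,S11} and {S3,S6,S8,S10}.
Refine {S3,S6,S8,S10} on symbol a: members go to different blocks, giving {S3,S10} and {S6,S8}.
Refine {S3,S10} on symbol c: members go to different blocks, giving {S3} and {S10}.
Split {S6,S8} by δ(·,c) → {S6} and {S8}.
No further refinement is possible. Final partition (6 blocks): {S0,S5,S7,S9,S11} | {S4} | {S3} | {S6} | {S10} | {S8}.
S7 and S3 end up in different blocks, so they are distinguishable. For instance, the string 'c' is accepted from only S3.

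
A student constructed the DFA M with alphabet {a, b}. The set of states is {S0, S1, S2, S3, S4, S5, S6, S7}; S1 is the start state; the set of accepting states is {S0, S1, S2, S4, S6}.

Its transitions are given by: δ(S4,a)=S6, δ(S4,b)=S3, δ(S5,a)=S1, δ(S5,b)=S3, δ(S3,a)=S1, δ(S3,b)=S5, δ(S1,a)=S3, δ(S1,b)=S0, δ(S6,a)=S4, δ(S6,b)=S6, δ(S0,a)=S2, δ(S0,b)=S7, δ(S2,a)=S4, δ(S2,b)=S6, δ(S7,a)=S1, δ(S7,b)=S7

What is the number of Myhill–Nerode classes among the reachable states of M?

4

Start with accepting vs non-accepting: {S0,S1,S2,S4,S6} | {S3,S5,S7}.
On input a, block {S0,S1,S2,S4,S6} splits into {S0,S2,S4,S6} and {S1}.
Split {S0,S2,S4,S6} by δ(·,b) → {S0,S4} and {S2,S6}.
No further refinement is possible. Final partition (4 blocks): {S0,S4} | {S3,S5,S7} | {S1} | {S2,S6}.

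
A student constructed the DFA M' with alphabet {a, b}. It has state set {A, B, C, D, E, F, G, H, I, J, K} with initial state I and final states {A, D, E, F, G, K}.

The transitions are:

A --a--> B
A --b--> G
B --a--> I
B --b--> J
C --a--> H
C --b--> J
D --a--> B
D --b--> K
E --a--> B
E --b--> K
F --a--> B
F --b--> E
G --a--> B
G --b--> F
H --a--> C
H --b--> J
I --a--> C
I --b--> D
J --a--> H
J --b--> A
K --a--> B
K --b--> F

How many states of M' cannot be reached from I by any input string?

0

Every one of the 11 states is reachable from I.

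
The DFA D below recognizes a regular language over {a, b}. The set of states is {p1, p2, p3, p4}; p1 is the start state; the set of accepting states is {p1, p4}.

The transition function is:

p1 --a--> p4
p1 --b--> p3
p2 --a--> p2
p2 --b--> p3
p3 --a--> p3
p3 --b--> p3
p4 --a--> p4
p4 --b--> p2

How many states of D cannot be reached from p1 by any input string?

Exploring from p1, all states are eventually visited, so none are unreachable.

0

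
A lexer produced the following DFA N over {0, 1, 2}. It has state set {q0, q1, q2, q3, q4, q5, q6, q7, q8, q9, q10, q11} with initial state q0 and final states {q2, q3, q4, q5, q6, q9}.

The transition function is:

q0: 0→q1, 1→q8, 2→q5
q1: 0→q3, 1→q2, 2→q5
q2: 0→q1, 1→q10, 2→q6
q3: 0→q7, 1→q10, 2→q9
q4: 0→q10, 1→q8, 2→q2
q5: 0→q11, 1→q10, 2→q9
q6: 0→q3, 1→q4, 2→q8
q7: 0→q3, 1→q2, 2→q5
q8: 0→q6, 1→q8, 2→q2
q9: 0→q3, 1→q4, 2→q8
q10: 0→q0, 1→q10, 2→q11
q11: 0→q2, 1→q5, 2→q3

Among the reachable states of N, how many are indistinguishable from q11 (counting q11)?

3

P0 = {q2,q3,q4,q5,q6,q9} | {q0,q1,q7,q8,q10,q11}.
On input 0, block {q2,q3,q4,q5,q6,q9} splits into {q2,q3,q4,q5} and {q6,q9}.
Split {q2,q3,q4,q5} by δ(·,2) → {q2,q3,q5} and {q4}.
On input 0, block {q0,q1,q7,q8,q10,q11} splits into {q1,q7,q11} and {q0,q10} and {q8}.
On input 0, block {q0,q10} splits into {q0} and {q10}.
No further refinement is possible. Final partition (7 blocks): {q2,q3,q5} | {q1,q7,q11} | {q6,q9} | {q4} | {q0} | {q8} | {q10}.
The equivalence class containing q11 is {q1,q7,q11}, of size 3.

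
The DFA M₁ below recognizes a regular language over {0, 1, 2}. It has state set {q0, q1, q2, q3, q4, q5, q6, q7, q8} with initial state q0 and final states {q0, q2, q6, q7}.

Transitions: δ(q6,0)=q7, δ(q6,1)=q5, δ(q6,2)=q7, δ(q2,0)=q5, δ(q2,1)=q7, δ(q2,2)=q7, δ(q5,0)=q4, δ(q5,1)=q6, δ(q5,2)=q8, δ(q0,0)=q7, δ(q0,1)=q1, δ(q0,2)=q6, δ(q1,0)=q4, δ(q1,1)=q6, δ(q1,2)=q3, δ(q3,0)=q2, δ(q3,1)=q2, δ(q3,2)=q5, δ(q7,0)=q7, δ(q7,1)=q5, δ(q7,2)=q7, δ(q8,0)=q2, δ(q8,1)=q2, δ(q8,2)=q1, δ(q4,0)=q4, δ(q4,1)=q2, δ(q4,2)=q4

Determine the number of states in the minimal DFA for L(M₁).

5

Every state is reachable, so we keep all 9.
Start with accepting vs non-accepting: {q0,q2,q6,q7} | {q1,q3,q4,q5,q8}.
Refine {q0,q2,q6,q7} on symbol 0: members go to different blocks, giving {q0,q6,q7} and {q2}.
Split {q1,q3,q4,q5,q8} by δ(·,0) → {q1,q4,q5} and {q3,q8}.
Refine {q1,q4,q5} on symbol 1: members go to different blocks, giving {q1,q5} and {q4}.
Stable partition: {q0,q6,q7} | {q1,q5} | {q2} | {q3,q8} | {q4} — 5 equivalence classes.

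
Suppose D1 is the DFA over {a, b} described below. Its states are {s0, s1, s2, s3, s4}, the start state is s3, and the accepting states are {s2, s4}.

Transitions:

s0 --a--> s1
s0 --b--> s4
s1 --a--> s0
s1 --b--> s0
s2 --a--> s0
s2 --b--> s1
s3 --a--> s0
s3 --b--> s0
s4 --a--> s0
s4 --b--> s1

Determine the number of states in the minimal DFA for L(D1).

3

First remove the unreachable states {s2}; 4 states remain.
Initial partition by acceptance: {s4} | {s0,s1,s3}.
Split {s0,s1,s3} by δ(·,b) → {s1,s3} and {s0}.
Stable partition: {s4} | {s1,s3} | {s0} — 3 equivalence classes.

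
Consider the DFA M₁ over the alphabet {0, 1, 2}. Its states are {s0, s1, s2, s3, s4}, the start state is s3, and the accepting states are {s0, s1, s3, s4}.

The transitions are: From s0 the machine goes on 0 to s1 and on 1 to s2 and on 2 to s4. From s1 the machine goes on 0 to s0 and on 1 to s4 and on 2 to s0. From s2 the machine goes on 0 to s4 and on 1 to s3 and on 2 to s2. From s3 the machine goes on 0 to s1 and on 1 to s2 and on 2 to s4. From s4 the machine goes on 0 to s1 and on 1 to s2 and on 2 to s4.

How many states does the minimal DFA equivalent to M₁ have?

P0 = {s0,s1,s3,s4} | {s2}.
Split {s0,s1,s3,s4} by δ(·,1) → {s0,s3,s4} and {s1}.
The partition is now stable with 3 blocks: {s0,s3,s4} | {s2} | {s1}.

3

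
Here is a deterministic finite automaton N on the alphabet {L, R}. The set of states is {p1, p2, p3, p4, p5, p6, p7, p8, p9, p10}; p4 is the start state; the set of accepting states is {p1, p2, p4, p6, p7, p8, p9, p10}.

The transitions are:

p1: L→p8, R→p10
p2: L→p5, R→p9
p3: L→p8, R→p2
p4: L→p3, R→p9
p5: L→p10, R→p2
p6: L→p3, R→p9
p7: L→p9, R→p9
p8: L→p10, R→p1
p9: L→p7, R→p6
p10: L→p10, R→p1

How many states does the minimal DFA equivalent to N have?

All states are reachable from the start state.
Initial partition by acceptance: {p1,p2,p4,p6,p7,p8,p9,p10} | {p3,p5}.
Split {p1,p2,p4,p6,p7,p8,p9,p10} by δ(·,L) → {p1,p7,p8,p9,p10} and {p2,p4,p6}.
Refine {p1,p7,p8,p9,p10} on symbol R: members go to different blocks, giving {p1,p7,p8,p10} and {p9}.
Refine {p1,p7,p8,p10} on symbol L: members go to different blocks, giving {p1,p8,p10} and {p7}.
No further refinement is possible. Final partition (5 blocks): {p1,p8,p10} | {p3,p5} | {p2,p4,p6} | {p9} | {p7}.

5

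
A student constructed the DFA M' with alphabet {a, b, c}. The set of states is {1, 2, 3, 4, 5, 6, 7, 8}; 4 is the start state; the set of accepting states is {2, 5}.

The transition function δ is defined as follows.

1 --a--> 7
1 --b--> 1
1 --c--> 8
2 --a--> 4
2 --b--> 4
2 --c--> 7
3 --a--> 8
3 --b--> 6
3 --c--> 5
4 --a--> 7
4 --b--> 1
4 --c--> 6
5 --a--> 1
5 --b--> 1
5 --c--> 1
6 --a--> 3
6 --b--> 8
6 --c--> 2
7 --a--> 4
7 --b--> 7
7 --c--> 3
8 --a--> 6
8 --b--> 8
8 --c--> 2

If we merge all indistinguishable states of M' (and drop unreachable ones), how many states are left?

3

Start with accepting vs non-accepting: {2,5} | {1,3,4,6,7,8}.
On input c, block {1,3,4,6,7,8} splits into {1,4,7} and {3,6,8}.
Stable partition: {2,5} | {1,4,7} | {3,6,8} — 3 equivalence classes.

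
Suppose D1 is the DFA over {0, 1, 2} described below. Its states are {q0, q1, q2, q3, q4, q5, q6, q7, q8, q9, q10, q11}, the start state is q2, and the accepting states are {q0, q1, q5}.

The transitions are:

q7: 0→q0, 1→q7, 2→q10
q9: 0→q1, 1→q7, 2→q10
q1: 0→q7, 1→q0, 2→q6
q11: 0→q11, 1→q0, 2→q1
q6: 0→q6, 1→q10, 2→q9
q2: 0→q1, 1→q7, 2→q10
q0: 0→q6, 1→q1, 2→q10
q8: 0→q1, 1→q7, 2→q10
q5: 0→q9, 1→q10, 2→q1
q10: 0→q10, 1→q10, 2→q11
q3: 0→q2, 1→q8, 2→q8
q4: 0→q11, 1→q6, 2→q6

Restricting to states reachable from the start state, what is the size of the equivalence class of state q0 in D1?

First remove the unreachable states {q3,q4,q5,q8}; 8 states remain.
P0 = {q0,q1} | {q2,q6,q7,q9,q10,q11}.
Refine {q2,q6,q7,q9,q10,q11} on symbol 0: members go to different blocks, giving {q2,q7,q9} and {q6,q10,q11}.
On input 0, block {q0,q1} splits into {q0} and {q1}.
Split {q2,q7,q9} by δ(·,0) → {q2,q9} and {q7}.
On input 1, block {q6,q10,q11} splits into {q6,q10} and {q11}.
Split {q6,q10} by δ(·,2) → {q6} and {q10}.
No further refinement is possible. Final partition (7 blocks): {q0} | {q2,q9} | {q6} | {q1} | {q7} | {q11} | {q10}.
State q0 belongs to the block {q0}, which has 1 states.

1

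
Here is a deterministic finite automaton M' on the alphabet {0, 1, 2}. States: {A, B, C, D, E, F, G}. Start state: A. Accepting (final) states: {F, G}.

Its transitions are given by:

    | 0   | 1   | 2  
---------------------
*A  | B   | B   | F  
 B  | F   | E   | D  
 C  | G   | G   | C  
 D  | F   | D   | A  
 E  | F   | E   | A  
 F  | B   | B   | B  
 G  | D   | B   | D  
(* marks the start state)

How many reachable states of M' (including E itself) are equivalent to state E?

First remove the unreachable states {C,G}; 5 states remain.
Start with accepting vs non-accepting: {F} | {A,B,D,E}.
Refine {A,B,D,E} on symbol 0: members go to different blocks, giving {B,D,E} and {A}.
On input 2, block {B,D,E} splits into {D,E} and {B}.
The partition is now stable with 4 blocks: {F} | {D,E} | {A} | {B}.
State E belongs to the block {D,E}, which has 2 states.

2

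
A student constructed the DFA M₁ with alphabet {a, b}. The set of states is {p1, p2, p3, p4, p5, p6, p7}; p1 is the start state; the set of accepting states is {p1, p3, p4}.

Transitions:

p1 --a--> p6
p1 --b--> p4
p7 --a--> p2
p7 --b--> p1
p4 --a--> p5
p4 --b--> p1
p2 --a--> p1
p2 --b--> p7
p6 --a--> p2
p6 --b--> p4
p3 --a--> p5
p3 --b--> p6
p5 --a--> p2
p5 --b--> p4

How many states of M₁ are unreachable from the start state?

BFS from p1 reaches {p1, p2, p4, p5, p6, p7}; the 1 state(s) p3 are never visited.

1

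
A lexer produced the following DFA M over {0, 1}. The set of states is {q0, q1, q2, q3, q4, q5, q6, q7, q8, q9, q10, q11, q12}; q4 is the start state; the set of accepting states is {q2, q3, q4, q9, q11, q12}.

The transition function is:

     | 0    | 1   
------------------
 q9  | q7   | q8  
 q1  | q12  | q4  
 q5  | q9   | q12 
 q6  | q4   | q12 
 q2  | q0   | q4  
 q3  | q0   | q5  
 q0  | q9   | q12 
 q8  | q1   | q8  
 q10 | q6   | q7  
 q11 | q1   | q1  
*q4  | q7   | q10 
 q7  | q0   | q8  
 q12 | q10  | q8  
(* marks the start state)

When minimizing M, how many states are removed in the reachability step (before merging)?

Starting at q4 and following transitions, the reachable set is {q0, q1, q4, q6, q7, q8, q9, q10, q12}. That leaves q2, q3, q5, q11 unreachable — 4 in total.

4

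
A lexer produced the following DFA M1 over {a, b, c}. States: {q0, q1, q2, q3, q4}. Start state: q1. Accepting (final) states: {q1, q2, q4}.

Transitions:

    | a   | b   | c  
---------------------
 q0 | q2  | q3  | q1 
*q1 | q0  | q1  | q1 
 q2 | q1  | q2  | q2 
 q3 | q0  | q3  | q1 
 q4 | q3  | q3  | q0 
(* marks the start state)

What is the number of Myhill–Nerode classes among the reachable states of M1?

First remove the unreachable states {q4}; 4 states remain.
Start with accepting vs non-accepting: {q1,q2} | {q0,q3}.
Refine {q1,q2} on symbol a: members go to different blocks, giving {q1} and {q2}.
Split {q0,q3} by δ(·,a) → {q0} and {q3}.
The partition is now stable with 4 blocks: {q1} | {q0} | {q2} | {q3}.

4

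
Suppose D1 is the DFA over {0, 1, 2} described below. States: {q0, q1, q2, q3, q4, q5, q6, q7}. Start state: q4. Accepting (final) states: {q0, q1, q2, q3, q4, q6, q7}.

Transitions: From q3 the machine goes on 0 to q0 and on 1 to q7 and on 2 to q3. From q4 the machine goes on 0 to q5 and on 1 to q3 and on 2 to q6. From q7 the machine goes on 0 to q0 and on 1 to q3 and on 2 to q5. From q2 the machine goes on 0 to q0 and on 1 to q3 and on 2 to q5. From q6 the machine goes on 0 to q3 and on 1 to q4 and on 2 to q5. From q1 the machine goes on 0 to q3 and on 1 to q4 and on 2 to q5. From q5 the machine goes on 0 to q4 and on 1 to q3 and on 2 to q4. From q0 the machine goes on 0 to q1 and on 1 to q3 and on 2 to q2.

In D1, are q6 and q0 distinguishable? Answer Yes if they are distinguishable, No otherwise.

Yes

Initial partition by acceptance: {q0,q1,q2,q3,q4,q6,q7} | {q5}.
Refine {q0,q1,q2,q3,q4,q6,q7} on symbol 0: members go to different blocks, giving {q0,q1,q2,q3,q6,q7} and {q4}.
Refine {q0,q1,q2,q3,q6,q7} on symbol 1: members go to different blocks, giving {q0,q2,q3,q7} and {q1,q6}.
Split {q0,q2,q3,q7} by δ(·,0) → {q2,q3,q7} and {q0}.
Split {q2,q3,q7} by δ(·,2) → {q2,q7} and {q3}.
No further refinement is possible. Final partition (6 blocks): {q2,q7} | {q5} | {q4} | {q1,q6} | {q0} | {q3}.
q6 and q0 end up in different blocks, so they are distinguishable. For instance, the string '2' is accepted from only q0.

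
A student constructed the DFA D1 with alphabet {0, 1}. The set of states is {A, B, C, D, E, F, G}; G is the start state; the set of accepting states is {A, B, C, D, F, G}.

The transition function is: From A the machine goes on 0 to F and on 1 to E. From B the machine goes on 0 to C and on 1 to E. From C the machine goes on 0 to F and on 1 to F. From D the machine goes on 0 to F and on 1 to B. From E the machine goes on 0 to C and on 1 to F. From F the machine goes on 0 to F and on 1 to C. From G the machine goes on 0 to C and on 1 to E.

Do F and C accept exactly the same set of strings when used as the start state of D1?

First remove the unreachable states {A,B,D}; 4 states remain.
Initial partition by acceptance: {C,F,G} | {E}.
Refine {C,F,G} on symbol 1: members go to different blocks, giving {C,F} and {G}.
The partition is now stable with 3 blocks: {C,F} | {E} | {G}.
F and C lie in the same block of the stable partition, so they are equivalent — no string distinguishes them.

Yes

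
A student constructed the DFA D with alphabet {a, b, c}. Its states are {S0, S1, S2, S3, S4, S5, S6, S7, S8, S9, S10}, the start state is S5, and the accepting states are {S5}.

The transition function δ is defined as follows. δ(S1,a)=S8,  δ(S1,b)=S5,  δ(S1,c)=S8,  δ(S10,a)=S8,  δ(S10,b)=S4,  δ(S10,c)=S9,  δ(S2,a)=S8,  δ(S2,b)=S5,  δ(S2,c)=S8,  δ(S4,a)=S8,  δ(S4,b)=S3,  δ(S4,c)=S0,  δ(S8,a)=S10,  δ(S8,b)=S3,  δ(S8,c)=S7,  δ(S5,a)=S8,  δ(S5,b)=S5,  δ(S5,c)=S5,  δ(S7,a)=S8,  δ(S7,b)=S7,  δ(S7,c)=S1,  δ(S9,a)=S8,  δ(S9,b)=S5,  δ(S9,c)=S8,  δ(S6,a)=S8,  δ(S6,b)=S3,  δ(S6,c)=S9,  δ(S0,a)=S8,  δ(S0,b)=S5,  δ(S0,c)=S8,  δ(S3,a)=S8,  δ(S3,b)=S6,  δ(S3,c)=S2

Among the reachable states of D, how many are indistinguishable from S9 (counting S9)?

4

All states are reachable from the start state.
Initial partition by acceptance: {S5} | {S0,S1,S2,S3,S4,S6,S7,S8,S9,S10}.
On input b, block {S0,S1,S2,S3,S4,S6,S7,S8,S9,S10} splits into {S3,S4,S6,S7,S8,S10} and {S0,S1,S2,S9}.
Refine {S3,S4,S6,S7,S8,S10} on symbol c: members go to different blocks, giving {S3,S4,S6,S7,S10} and {S8}.
No further refinement is possible. Final partition (4 blocks): {S5} | {S3,S4,S6,S7,S10} | {S0,S1,S2,S9} | {S8}.
The equivalence class containing S9 is {S0,S1,S2,S9}, of size 4.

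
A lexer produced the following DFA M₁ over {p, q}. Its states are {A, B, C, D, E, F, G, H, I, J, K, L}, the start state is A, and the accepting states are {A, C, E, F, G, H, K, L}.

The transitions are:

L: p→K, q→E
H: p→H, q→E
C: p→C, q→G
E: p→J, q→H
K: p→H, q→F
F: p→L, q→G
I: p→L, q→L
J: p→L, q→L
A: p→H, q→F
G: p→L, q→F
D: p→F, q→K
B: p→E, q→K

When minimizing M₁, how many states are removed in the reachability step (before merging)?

No path from A leads to B, C, D, I; the other 8 states are all reachable.

4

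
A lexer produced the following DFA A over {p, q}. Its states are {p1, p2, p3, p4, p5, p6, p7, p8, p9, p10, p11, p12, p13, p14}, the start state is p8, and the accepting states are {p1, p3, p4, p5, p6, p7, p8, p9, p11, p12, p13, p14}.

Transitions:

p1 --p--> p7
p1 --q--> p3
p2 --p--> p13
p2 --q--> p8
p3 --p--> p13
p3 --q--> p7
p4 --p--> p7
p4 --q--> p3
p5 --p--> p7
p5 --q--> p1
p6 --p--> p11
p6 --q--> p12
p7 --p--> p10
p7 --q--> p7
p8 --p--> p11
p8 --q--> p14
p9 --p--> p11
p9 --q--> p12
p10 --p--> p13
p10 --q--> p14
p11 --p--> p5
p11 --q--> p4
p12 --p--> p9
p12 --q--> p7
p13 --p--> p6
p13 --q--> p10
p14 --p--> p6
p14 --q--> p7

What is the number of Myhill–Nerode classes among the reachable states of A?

9

First remove the unreachable states {p2}; 13 states remain.
Start with accepting vs non-accepting: {p1,p3,p4,p5,p6,p7,p8,p9,p11,p12,p13,p14} | {p10}.
On input p, block {p1,p3,p4,p5,p6,p7,p8,p9,p11,p12,p13,p14} splits into {p1,p3,p4,p5,p6,p8,p9,p11,p12,p13,p14} and {p7}.
On input p, block {p1,p3,p4,p5,p6,p8,p9,p11,p12,p13,p14} splits into {p3,p6,p8,p9,p11,p12,p13,p14} and {p1,p4,p5}.
On input p, block {p3,p6,p8,p9,p11,p12,p13,p14} splits into {p3,p6,p8,p9,p12,p13,p14} and {p11}.
Refine {p3,p6,p8,p9,p12,p13,p14} on symbol p: members go to different blocks, giving {p3,p12,p13,p14} and {p6,p8,p9}.
Split {p3,p12,p13,p14} by δ(·,p) → {p12,p13,p14} and {p3}.
Split {p12,p13,p14} by δ(·,q) → {p12,p14} and {p13}.
Refine {p1,p4,p5} on symbol q: members go to different blocks, giving {p1,p4} and {p5}.
The partition is now stable with 9 blocks: {p12,p14} | {p10} | {p7} | {p1,p4} | {p11} | {p6,p8,p9} | {p3} | {p13} | {p5}.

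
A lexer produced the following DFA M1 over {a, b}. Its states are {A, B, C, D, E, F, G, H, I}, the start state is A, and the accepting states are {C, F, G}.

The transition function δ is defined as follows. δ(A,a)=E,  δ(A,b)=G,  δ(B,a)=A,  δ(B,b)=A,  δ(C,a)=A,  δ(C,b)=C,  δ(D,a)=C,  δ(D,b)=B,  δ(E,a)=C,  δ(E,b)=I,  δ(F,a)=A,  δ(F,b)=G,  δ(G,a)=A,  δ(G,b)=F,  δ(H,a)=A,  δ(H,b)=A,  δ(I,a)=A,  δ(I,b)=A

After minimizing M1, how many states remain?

First remove the unreachable states {B,D,H}; 6 states remain.
Start with accepting vs non-accepting: {C,F,G} | {A,E,I}.
Split {A,E,I} by δ(·,a) → {A,I} and {E}.
On input a, block {A,I} splits into {A} and {I}.
Stable partition: {C,F,G} | {A} | {E} | {I} — 4 equivalence classes.

4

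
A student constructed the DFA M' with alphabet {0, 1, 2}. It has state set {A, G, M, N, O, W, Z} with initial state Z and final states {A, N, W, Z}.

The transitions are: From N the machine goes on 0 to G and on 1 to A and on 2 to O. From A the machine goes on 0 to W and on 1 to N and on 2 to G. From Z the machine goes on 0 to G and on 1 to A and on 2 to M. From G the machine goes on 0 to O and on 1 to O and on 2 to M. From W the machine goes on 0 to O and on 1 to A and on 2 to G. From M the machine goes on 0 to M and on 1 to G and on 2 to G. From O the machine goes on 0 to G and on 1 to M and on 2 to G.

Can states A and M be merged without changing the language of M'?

All states are reachable from the start state.
Initial partition by acceptance: {A,N,W,Z} | {G,M,O}.
Refine {A,N,W,Z} on symbol 0: members go to different blocks, giving {N,W,Z} and {A}.
No further refinement is possible. Final partition (3 blocks): {N,W,Z} | {G,M,O} | {A}.
A and M end up in different blocks, so they are distinguishable. For instance, the string 'ε' is accepted from only A.

No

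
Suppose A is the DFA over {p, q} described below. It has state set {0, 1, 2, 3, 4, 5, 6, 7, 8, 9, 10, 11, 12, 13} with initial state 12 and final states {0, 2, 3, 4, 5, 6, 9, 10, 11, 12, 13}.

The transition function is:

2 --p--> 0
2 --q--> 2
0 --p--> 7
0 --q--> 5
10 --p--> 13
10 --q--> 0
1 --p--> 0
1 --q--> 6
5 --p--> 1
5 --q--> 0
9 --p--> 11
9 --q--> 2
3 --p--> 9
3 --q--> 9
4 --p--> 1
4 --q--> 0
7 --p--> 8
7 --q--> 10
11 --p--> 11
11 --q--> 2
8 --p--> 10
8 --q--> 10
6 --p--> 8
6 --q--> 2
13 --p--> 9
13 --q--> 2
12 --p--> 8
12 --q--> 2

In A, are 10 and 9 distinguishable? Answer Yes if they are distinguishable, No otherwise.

Yes

First remove the unreachable states {3,4}; 12 states remain.
Start with accepting vs non-accepting: {0,2,5,6,9,10,11,12,13} | {1,7,8}.
Refine {0,2,5,6,9,10,11,12,13} on symbol p: members go to different blocks, giving {2,9,10,11,13} and {0,5,6,12}.
Split {2,9,10,11,13} by δ(·,p) → {9,10,11,13} and {2}.
Split {9,10,11,13} by δ(·,q) → {9,11,13} and {10}.
Refine {1,7,8} on symbol p: members go to different blocks, giving {1} and {7} and {8}.
Refine {0,5,6,12} on symbol p: members go to different blocks, giving {6,12} and {0} and {5}.
The partition is now stable with 9 blocks: {9,11,13} | {1} | {6,12} | {2} | {10} | {7} | {8} | {0} | {5}.
10 and 9 end up in different blocks, so they are distinguishable. For instance, the string 'qp' is accepted from only 9.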